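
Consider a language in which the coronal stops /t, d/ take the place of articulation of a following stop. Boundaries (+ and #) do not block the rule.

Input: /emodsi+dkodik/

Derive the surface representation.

/d/ before /k/ (velar) → [g]

[emodsi+gkodik]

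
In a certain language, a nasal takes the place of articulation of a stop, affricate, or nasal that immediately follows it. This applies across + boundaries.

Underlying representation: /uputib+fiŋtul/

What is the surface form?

/ŋ/ before /t/ (alveolar) → [n]

[uputib+fintul]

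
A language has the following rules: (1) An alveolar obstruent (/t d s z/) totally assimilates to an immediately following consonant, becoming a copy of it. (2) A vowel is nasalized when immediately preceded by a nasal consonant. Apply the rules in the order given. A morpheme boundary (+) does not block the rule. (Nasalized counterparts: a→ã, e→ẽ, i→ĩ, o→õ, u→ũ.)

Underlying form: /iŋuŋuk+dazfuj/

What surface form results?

[iŋũŋũk+daffuj]

Rule 1: /z/ before /f/ → [f] (total assimilation)
After rule 1: iŋuŋuk+daffuj
Rule 2: /u/ after nasal /ŋ/ → [ũ]
Rule 2: /u/ after nasal /ŋ/ → [ũ]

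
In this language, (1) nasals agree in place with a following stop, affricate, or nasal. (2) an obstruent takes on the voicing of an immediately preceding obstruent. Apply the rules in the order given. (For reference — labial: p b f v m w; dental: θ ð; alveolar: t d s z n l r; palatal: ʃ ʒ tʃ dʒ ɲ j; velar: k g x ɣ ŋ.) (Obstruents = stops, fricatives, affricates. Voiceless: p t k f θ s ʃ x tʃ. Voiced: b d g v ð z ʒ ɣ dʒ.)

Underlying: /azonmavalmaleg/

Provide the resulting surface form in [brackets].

[azommavalmaleg]

Rule 1: /n/ before /m/ (labial) → [m]
After rule 1: azommavalmaleg
Rule 2: no segment meets the rule's conditions; no change.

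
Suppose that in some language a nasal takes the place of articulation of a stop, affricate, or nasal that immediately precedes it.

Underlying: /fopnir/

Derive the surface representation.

[fopmir]

/n/ after /p/ (labial) → [m]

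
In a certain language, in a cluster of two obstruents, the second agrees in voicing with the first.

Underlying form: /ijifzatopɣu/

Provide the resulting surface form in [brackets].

[ijifsatopxu]

/z/ after /f/ (voiceless) → [s]
/ɣ/ after /p/ (voiceless) → [x]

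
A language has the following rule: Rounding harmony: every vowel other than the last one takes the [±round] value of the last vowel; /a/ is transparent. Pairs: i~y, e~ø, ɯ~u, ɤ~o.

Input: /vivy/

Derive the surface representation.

[vyvy]

/i/ harmonizes with /y/ ([+round]) → [y]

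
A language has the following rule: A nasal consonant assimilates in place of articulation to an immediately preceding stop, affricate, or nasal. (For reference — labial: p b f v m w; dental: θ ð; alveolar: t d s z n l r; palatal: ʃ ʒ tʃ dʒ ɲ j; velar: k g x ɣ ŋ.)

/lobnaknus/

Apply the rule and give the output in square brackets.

[lobmakŋus]

/n/ after /b/ (labial) → [m]
/n/ after /k/ (velar) → [ŋ]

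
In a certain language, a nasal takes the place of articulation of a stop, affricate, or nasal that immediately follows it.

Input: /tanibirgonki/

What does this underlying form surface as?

/n/ before /k/ (velar) → [ŋ]

[tanibirgoŋki]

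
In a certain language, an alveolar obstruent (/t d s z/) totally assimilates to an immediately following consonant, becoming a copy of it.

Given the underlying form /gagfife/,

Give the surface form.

no segment meets the rule's conditions; no change.

[gagfife]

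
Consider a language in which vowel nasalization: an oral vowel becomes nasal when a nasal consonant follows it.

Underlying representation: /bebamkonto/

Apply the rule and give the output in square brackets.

[bebãmkõnto]

/a/ before nasal /m/ → [ã]
/o/ before nasal /n/ → [õ]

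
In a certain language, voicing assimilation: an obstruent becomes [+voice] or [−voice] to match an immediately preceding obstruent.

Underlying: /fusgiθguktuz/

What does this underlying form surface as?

/g/ after /s/ (voiceless) → [k]
/g/ after /θ/ (voiceless) → [k]

[fuskiθkuktuz]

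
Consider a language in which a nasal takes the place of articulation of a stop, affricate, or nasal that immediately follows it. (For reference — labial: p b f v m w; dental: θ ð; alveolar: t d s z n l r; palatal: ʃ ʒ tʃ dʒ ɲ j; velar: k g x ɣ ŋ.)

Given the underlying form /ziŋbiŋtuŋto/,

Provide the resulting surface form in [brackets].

/ŋ/ before /b/ (labial) → [m]
/ŋ/ before /t/ (alveolar) → [n]
/ŋ/ before /t/ (alveolar) → [n]

[zimbintunto]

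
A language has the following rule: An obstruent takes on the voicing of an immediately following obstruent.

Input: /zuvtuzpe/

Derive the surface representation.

[zuftuspe]

/v/ before /t/ (voiceless) → [f]
/z/ before /p/ (voiceless) → [s]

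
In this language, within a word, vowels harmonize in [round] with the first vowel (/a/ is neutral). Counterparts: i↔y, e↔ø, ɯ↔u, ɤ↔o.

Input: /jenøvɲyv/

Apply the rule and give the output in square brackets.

/ø/ harmonizes with /e/ ([-round]) → [e]
/y/ harmonizes with /e/ ([-round]) → [i]

[jenevɲiv]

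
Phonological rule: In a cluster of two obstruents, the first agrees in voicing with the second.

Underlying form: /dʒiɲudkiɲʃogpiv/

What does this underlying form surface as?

[dʒiɲutkiɲʃokpiv]

/d/ before /k/ (voiceless) → [t]
/g/ before /p/ (voiceless) → [k]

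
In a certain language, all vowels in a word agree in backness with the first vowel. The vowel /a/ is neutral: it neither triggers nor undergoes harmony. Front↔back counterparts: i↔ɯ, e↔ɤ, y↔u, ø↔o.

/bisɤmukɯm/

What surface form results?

[bisemykim]

/ɤ/ harmonizes with /i/ ([-back]) → [e]
/u/ harmonizes with /i/ ([-back]) → [y]
/ɯ/ harmonizes with /i/ ([-back]) → [i]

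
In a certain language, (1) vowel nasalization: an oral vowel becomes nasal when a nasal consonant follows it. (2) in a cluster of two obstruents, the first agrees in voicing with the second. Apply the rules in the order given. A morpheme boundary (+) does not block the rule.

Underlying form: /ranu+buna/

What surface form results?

[rãnu+bũna]

Rule 1: /a/ before nasal /n/ → [ã]
Rule 1: /u/ before nasal /n/ → [ũ]
After rule 1: rãnu+bũna
Rule 2: no segment meets the rule's conditions; no change.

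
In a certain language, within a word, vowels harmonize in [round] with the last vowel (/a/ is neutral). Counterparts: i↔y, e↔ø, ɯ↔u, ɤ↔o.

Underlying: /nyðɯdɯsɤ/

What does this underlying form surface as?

[niðɯdɯsɤ]

/y/ harmonizes with /ɤ/ ([-round]) → [i]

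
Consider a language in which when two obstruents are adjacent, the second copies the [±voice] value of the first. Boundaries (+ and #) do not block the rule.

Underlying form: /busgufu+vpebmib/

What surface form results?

[buskufu+vbebmib]

/g/ after /s/ (voiceless) → [k]
/p/ after /v/ (voiced) → [b]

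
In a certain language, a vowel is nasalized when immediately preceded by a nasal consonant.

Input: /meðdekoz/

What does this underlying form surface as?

/e/ after nasal /m/ → [ẽ]

[mẽðdekoz]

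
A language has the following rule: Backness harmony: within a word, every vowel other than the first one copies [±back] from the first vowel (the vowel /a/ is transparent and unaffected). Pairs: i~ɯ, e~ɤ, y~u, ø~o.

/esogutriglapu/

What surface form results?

[esøgytriglapy]

/o/ harmonizes with /e/ ([-back]) → [ø]
/u/ harmonizes with /e/ ([-back]) → [y]
/u/ harmonizes with /e/ ([-back]) → [y]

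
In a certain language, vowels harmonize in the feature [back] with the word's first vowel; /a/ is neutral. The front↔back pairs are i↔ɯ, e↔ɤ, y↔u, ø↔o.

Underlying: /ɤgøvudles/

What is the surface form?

/ø/ harmonizes with /ɤ/ ([+back]) → [o]
/e/ harmonizes with /ɤ/ ([+back]) → [ɤ]

[ɤgovudlɤs]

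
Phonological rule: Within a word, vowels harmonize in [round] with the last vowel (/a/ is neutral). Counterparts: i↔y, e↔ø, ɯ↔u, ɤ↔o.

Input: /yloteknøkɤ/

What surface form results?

/y/ harmonizes with /ɤ/ ([-round]) → [i]
/o/ harmonizes with /ɤ/ ([-round]) → [ɤ]
/ø/ harmonizes with /ɤ/ ([-round]) → [e]

[ilɤteknekɤ]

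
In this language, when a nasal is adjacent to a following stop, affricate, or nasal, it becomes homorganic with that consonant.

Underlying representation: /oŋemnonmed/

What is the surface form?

/m/ before /n/ (alveolar) → [n]
/n/ before /m/ (labial) → [m]

[oŋennommed]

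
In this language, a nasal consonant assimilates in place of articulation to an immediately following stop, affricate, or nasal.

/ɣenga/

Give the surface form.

/n/ before /g/ (velar) → [ŋ]

[ɣeŋga]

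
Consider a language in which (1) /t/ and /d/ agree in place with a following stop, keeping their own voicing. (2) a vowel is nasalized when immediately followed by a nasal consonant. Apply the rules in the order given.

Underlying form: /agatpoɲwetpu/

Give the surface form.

[agappõɲweppu]

Rule 1: /t/ before /p/ (labial) → [p]
Rule 1: /t/ before /p/ (labial) → [p]
After rule 1: agappoɲweppu
Rule 2: /o/ before nasal /ɲ/ → [õ]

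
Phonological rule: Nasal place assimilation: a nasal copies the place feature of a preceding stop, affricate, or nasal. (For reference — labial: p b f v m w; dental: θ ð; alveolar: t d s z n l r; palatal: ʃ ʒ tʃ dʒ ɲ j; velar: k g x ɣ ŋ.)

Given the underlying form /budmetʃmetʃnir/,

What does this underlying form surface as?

/m/ after /d/ (alveolar) → [n]
/m/ after /tʃ/ (palatal) → [ɲ]
/n/ after /tʃ/ (palatal) → [ɲ]

[budnetʃɲetʃɲir]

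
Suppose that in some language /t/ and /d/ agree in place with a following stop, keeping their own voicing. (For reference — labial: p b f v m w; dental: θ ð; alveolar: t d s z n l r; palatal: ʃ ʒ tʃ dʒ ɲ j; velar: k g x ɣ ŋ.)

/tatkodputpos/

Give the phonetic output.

/t/ before /k/ (velar) → [k]
/d/ before /p/ (labial) → [b]
/t/ before /p/ (labial) → [p]

[takkobpuppos]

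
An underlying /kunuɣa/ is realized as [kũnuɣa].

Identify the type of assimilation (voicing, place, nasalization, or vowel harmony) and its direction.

/u/→[ũ].
Each target copies a feature from the following segment, so the direction is regressive.

nasalization, regressive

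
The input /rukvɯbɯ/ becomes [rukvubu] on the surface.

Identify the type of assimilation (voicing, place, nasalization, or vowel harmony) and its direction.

/ɯ/→[u] /ɯ/→[u].
Vowels agree with the first vowel, so the harmony is progressive.

vowel harmony, progressive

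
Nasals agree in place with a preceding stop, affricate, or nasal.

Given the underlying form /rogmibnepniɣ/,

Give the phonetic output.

/m/ after /g/ (velar) → [ŋ]
/n/ after /b/ (labial) → [m]
/n/ after /p/ (labial) → [m]

[rogŋibmepmiɣ]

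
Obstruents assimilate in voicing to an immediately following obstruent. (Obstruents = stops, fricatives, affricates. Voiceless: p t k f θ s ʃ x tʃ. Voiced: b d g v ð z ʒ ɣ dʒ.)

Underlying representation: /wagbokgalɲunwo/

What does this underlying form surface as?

[wagboggalɲunwo]

/k/ before /g/ (voiced) → [g]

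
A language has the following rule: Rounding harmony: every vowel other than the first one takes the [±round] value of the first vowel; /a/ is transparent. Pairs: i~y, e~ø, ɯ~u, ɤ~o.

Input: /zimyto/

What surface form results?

/y/ harmonizes with /i/ ([-round]) → [i]
/o/ harmonizes with /i/ ([-round]) → [ɤ]

[zimitɤ]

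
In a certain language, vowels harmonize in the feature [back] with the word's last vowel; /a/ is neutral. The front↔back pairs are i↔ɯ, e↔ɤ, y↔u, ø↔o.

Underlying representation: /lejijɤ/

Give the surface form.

/e/ harmonizes with /ɤ/ ([+back]) → [ɤ]
/i/ harmonizes with /ɤ/ ([+back]) → [ɯ]

[lɤjɯjɤ]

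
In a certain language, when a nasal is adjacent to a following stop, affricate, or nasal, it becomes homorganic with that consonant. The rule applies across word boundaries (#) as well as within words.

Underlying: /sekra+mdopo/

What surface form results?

/m/ before /d/ (alveolar) → [n]

[sekra+ndopo]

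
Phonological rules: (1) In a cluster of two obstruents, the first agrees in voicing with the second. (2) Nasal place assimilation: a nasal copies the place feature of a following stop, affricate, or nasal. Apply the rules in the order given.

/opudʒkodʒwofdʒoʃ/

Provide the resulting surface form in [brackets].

[oputʃkodʒwovdʒoʃ]

Rule 1: /dʒ/ before /k/ (voiceless) → [tʃ]
Rule 1: /f/ before /dʒ/ (voiced) → [v]
After rule 1: oputʃkodʒwovdʒoʃ
Rule 2: no segment meets the rule's conditions; no change.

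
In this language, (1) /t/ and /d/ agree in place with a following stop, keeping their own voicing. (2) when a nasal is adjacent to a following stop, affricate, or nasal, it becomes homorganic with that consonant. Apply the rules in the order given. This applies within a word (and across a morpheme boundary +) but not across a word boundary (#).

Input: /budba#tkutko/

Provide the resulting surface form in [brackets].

Rule 1: /d/ before /b/ (labial) → [b]
Rule 1: /t/ before /k/ (velar) → [k]
Rule 1: /t/ before /k/ (velar) → [k]
After rule 1: bubba#kkukko
Rule 2: no segment meets the rule's conditions; no change.

[bubba#kkukko]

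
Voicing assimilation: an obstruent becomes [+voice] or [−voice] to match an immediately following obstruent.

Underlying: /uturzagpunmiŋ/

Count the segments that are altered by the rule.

1

/g/ before /p/ (voiceless) → [k]
1 segment changes.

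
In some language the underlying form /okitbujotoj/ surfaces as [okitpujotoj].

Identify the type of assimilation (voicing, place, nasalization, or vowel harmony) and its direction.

voicing assimilation, progressive

/b/→[p].
Each target copies a feature from the preceding segment, so the direction is progressive.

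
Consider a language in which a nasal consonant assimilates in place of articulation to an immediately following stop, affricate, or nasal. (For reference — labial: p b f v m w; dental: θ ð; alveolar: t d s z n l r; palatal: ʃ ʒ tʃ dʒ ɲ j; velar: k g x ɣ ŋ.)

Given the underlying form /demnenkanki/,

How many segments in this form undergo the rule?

3

/m/ before /n/ (alveolar) → [n]
/n/ before /k/ (velar) → [ŋ]
/n/ before /k/ (velar) → [ŋ]
3 segments change.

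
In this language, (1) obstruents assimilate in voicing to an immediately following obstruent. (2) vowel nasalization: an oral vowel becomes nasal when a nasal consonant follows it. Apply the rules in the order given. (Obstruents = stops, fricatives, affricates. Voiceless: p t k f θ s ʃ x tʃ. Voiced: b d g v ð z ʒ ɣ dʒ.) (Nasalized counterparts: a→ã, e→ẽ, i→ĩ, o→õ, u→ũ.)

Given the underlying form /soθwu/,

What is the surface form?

Rule 1: no segment meets the rule's conditions; no change.
After rule 1: soθwu
Rule 2: no segment meets the rule's conditions; no change.

[soθwu]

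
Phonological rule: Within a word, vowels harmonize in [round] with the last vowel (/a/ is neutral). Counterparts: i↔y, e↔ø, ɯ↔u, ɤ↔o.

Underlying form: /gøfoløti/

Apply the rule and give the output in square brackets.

/ø/ harmonizes with /i/ ([-round]) → [e]
/o/ harmonizes with /i/ ([-round]) → [ɤ]
/ø/ harmonizes with /i/ ([-round]) → [e]

[gefɤleti]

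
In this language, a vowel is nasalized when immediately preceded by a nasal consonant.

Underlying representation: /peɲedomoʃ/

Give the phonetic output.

/e/ after nasal /ɲ/ → [ẽ]
/o/ after nasal /m/ → [õ]

[peɲẽdomõʃ]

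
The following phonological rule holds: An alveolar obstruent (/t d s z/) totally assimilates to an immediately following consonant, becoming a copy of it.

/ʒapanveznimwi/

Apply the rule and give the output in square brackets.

[ʒapanvennimwi]

/z/ before /n/ → [n] (total assimilation)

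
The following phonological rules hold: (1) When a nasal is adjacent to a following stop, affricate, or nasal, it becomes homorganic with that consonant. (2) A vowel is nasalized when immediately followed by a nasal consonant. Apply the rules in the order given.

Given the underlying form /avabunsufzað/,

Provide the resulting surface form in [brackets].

Rule 1: no segment meets the rule's conditions; no change.
After rule 1: avabunsufzað
Rule 2: /u/ before nasal /n/ → [ũ]

[avabũnsufzað]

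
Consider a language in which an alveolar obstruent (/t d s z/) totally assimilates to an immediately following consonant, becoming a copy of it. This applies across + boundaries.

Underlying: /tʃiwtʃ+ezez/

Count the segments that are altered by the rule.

No segment meets the rule's conditions.

0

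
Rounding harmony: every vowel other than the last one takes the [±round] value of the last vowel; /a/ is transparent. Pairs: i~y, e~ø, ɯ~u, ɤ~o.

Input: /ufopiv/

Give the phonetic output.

/u/ harmonizes with /i/ ([-round]) → [ɯ]
/o/ harmonizes with /i/ ([-round]) → [ɤ]

[ɯfɤpiv]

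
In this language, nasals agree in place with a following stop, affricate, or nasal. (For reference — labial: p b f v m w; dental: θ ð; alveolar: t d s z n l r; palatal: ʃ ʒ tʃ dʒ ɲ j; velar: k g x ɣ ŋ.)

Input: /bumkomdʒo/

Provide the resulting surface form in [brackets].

[buŋkoɲdʒo]

/m/ before /k/ (velar) → [ŋ]
/m/ before /dʒ/ (palatal) → [ɲ]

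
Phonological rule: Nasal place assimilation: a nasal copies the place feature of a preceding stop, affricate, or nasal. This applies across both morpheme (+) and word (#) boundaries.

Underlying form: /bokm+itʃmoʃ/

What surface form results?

[bokŋ+itʃɲoʃ]

/m/ after /k/ (velar) → [ŋ]
/m/ after /tʃ/ (palatal) → [ɲ]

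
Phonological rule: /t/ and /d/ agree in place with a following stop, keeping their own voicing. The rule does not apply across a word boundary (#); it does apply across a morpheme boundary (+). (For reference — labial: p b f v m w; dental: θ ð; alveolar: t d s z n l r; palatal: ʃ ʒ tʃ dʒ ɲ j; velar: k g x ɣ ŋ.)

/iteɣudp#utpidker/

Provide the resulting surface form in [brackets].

[iteɣubp#uppigker]

/d/ before /p/ (labial) → [b]
/t/ before /p/ (labial) → [p]
/d/ before /k/ (velar) → [g]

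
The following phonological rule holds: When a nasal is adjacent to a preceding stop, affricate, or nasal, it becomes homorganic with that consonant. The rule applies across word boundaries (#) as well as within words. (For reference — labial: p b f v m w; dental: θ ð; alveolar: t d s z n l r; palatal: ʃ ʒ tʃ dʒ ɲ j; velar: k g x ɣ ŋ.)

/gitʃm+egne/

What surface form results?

[gitʃɲ+egŋe]

/m/ after /tʃ/ (palatal) → [ɲ]
/n/ after /g/ (velar) → [ŋ]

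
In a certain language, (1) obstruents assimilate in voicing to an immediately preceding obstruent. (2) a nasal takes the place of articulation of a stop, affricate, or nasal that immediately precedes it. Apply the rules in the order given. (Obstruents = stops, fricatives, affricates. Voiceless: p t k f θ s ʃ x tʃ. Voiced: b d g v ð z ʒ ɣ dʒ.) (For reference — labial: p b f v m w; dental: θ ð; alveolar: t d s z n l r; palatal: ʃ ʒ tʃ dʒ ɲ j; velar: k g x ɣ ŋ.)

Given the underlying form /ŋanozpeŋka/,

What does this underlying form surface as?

Rule 1: /p/ after /z/ (voiced) → [b]
After rule 1: ŋanozbeŋka
Rule 2: no segment meets the rule's conditions; no change.

[ŋanozbeŋka]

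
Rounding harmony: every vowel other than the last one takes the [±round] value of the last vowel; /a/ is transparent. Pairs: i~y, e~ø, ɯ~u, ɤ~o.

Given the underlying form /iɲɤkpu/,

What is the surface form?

/i/ harmonizes with /u/ ([+round]) → [y]
/ɤ/ harmonizes with /u/ ([+round]) → [o]

[yɲokpu]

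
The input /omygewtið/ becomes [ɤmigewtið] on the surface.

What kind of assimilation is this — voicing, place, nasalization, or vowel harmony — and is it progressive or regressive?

/o/→[ɤ] /y/→[i].
Vowels agree with the last vowel, so the harmony is regressive.

vowel harmony, regressive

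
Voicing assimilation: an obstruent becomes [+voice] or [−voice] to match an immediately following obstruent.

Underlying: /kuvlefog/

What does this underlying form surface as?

no segment meets the rule's conditions; no change.

[kuvlefog]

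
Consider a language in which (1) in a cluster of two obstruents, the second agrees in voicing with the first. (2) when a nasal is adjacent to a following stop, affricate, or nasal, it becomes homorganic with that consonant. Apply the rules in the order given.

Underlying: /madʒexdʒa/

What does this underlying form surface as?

[madʒextʃa]

Rule 1: /dʒ/ after /x/ (voiceless) → [tʃ]
After rule 1: madʒextʃa
Rule 2: no segment meets the rule's conditions; no change.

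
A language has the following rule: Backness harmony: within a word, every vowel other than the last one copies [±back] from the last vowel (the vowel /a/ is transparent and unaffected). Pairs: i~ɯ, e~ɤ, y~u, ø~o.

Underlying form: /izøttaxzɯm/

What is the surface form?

[ɯzottaxzɯm]

/i/ harmonizes with /ɯ/ ([+back]) → [ɯ]
/ø/ harmonizes with /ɯ/ ([+back]) → [o]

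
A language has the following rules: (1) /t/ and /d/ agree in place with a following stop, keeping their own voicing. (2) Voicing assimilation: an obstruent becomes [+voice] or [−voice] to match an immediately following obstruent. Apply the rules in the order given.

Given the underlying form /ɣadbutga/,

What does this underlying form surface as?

[ɣabbugga]

Rule 1: /d/ before /b/ (labial) → [b]
Rule 1: /t/ before /g/ (velar) → [k]
After rule 1: ɣabbukga
Rule 2: /k/ before /g/ (voiced) → [g]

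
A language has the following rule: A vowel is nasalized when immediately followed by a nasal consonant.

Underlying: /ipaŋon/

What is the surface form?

[ipãŋõn]

/a/ before nasal /ŋ/ → [ã]
/o/ before nasal /n/ → [õ]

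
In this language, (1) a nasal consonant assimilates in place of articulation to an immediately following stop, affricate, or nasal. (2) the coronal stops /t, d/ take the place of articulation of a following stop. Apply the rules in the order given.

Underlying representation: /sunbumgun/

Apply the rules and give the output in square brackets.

Rule 1: /n/ before /b/ (labial) → [m]
Rule 1: /m/ before /g/ (velar) → [ŋ]
After rule 1: sumbuŋgun
Rule 2: no segment meets the rule's conditions; no change.

[sumbuŋgun]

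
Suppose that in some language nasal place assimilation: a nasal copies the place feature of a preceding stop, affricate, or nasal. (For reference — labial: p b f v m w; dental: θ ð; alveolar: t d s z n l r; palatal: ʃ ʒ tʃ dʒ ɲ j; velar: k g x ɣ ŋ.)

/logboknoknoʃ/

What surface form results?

[logbokŋokŋoʃ]

/n/ after /k/ (velar) → [ŋ]
/n/ after /k/ (velar) → [ŋ]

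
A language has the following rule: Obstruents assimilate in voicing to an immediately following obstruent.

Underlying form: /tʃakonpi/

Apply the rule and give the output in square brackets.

no segment meets the rule's conditions; no change.

[tʃakonpi]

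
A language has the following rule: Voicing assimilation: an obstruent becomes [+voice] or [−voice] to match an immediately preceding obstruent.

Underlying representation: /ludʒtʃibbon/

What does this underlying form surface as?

/tʃ/ after /dʒ/ (voiced) → [dʒ]

[ludʒdʒibbon]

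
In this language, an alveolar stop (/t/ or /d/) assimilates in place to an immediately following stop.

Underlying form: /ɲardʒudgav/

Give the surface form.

/d/ before /g/ (velar) → [g]

[ɲardʒuggav]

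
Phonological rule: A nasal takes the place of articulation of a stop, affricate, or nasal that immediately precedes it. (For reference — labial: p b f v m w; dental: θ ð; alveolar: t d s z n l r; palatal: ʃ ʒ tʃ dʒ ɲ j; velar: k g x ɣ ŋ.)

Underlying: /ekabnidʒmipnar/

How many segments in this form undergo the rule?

3

/n/ after /b/ (labial) → [m]
/m/ after /dʒ/ (palatal) → [ɲ]
/n/ after /p/ (labial) → [m]
3 segments change.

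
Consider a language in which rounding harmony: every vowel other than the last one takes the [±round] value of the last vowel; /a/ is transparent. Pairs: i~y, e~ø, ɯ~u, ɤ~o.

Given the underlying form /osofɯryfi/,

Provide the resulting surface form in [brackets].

/o/ harmonizes with /i/ ([-round]) → [ɤ]
/o/ harmonizes with /i/ ([-round]) → [ɤ]
/y/ harmonizes with /i/ ([-round]) → [i]

[ɤsɤfɯrifi]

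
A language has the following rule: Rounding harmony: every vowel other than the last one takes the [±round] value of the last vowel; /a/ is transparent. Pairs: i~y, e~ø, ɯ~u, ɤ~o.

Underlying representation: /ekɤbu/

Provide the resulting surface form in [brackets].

/e/ harmonizes with /u/ ([+round]) → [ø]
/ɤ/ harmonizes with /u/ ([+round]) → [o]

[økobu]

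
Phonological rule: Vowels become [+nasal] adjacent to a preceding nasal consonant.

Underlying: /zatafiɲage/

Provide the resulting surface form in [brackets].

/a/ after nasal /ɲ/ → [ã]

[zatafiɲãge]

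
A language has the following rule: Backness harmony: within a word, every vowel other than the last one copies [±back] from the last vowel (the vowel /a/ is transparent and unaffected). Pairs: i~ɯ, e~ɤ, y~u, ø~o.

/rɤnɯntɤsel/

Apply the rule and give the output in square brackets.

/ɤ/ harmonizes with /e/ ([-back]) → [e]
/ɯ/ harmonizes with /e/ ([-back]) → [i]
/ɤ/ harmonizes with /e/ ([-back]) → [e]

[renintesel]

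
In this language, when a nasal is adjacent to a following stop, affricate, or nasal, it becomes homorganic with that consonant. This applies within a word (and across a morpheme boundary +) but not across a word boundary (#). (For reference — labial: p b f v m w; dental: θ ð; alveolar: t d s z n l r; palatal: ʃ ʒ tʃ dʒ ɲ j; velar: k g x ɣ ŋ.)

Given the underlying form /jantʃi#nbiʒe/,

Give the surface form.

[jaɲtʃi#mbiʒe]

/n/ before /tʃ/ (palatal) → [ɲ]
/n/ before /b/ (labial) → [m]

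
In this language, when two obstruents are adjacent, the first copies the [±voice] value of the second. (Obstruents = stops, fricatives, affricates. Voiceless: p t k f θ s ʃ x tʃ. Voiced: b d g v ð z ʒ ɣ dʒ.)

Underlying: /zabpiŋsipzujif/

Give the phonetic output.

/b/ before /p/ (voiceless) → [p]
/p/ before /z/ (voiced) → [b]

[zappiŋsibzujif]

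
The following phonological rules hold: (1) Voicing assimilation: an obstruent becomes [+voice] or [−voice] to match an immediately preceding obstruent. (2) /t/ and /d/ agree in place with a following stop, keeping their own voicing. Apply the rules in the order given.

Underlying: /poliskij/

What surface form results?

Rule 1: no segment meets the rule's conditions; no change.
After rule 1: poliskij
Rule 2: no segment meets the rule's conditions; no change.

[poliskij]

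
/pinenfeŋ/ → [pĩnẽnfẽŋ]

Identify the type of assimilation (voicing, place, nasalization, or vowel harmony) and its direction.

/i/→[ĩ] /e/→[ẽ] /e/→[ẽ].
Each target copies a feature from the following segment, so the direction is regressive.

nasalization, regressive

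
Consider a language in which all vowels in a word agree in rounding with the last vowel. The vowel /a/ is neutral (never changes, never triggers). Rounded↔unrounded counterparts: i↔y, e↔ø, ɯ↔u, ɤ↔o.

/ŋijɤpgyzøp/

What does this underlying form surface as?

[ŋyjopgyzøp]

/i/ harmonizes with /ø/ ([+round]) → [y]
/ɤ/ harmonizes with /ø/ ([+round]) → [o]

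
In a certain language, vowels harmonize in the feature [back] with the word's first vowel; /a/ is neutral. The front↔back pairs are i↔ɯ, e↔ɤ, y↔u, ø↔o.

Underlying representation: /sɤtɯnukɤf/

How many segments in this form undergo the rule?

0

No segment meets the rule's conditions.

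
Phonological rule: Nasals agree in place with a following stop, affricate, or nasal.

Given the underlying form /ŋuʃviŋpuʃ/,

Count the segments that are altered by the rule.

/ŋ/ before /p/ (labial) → [m]
1 segment changes.

1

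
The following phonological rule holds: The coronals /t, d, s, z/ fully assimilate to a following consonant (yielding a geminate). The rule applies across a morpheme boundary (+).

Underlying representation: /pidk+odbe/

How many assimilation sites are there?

2

/d/ before /k/ → [k] (total assimilation)
/d/ before /b/ → [b] (total assimilation)
2 segments change.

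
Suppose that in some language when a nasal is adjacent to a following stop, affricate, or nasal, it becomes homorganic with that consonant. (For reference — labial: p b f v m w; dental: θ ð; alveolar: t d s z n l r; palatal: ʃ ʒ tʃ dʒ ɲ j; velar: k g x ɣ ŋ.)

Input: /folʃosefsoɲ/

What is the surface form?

no segment meets the rule's conditions; no change.

[folʃosefsoɲ]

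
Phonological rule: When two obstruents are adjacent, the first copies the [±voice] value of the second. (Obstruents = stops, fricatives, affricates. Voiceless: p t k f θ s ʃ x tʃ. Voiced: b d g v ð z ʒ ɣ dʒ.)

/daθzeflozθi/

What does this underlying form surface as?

/θ/ before /z/ (voiced) → [ð]
/z/ before /θ/ (voiceless) → [s]

[daðzeflosθi]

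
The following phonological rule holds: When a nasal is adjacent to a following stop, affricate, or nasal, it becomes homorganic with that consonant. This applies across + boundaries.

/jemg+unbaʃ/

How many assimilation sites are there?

/m/ before /g/ (velar) → [ŋ]
/n/ before /b/ (labial) → [m]
2 segments change.

2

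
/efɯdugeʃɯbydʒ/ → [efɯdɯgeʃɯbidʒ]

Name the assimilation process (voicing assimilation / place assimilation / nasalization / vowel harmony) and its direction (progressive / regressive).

vowel harmony, progressive

/u/→[ɯ] /y/→[i].
Vowels agree with the first vowel, so the harmony is progressive.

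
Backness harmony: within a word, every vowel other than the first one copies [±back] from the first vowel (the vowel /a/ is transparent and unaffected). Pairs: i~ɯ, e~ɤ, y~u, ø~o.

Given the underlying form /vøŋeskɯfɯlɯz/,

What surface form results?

/ɯ/ harmonizes with /ø/ ([-back]) → [i]
/ɯ/ harmonizes with /ø/ ([-back]) → [i]
/ɯ/ harmonizes with /ø/ ([-back]) → [i]

[vøŋeskifiliz]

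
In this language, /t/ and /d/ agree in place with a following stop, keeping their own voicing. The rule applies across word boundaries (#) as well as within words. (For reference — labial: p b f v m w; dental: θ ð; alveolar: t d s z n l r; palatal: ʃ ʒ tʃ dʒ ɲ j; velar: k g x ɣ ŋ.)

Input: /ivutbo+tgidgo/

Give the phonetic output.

/t/ before /b/ (labial) → [p]
/t/ before /g/ (velar) → [k]
/d/ before /g/ (velar) → [g]

[ivupbo+kgiggo]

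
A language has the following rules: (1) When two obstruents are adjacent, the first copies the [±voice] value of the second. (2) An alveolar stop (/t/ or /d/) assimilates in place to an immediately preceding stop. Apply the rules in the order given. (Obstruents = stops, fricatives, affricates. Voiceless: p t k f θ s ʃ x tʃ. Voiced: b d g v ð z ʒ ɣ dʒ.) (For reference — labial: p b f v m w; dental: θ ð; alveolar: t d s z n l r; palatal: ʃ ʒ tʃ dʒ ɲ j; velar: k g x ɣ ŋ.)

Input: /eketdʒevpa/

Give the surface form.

Rule 1: /t/ before /dʒ/ (voiced) → [d]
Rule 1: /v/ before /p/ (voiceless) → [f]
After rule 1: ekeddʒefpa
Rule 2: no segment meets the rule's conditions; no change.

[ekeddʒefpa]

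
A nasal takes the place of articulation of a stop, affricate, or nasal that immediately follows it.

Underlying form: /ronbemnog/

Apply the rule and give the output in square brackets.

/n/ before /b/ (labial) → [m]
/m/ before /n/ (alveolar) → [n]

[rombennog]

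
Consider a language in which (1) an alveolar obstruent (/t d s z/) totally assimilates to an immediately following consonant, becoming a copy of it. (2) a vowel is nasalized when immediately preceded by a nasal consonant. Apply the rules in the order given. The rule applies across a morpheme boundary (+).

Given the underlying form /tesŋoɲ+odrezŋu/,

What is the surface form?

Rule 1: /s/ before /ŋ/ → [ŋ] (total assimilation)
Rule 1: /d/ before /r/ → [r] (total assimilation)
Rule 1: /z/ before /ŋ/ → [ŋ] (total assimilation)
After rule 1: teŋŋoɲ+orreŋŋu
Rule 2: /o/ after nasal /ŋ/ → [õ]
Rule 2: /o/ after nasal /ɲ/ → [õ]
Rule 2: /u/ after nasal /ŋ/ → [ũ]

[teŋŋõɲ+õrreŋŋũ]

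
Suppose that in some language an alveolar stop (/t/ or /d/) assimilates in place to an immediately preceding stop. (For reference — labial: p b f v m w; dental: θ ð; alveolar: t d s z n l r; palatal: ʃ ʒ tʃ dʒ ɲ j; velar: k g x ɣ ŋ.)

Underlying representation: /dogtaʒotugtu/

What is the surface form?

[dogkaʒotugku]

/t/ after /g/ (velar) → [k]
/t/ after /g/ (velar) → [k]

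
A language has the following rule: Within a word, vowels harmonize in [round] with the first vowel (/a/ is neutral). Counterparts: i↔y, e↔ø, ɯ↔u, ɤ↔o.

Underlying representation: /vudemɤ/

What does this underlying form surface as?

/e/ harmonizes with /u/ ([+round]) → [ø]
/ɤ/ harmonizes with /u/ ([+round]) → [o]

[vudømo]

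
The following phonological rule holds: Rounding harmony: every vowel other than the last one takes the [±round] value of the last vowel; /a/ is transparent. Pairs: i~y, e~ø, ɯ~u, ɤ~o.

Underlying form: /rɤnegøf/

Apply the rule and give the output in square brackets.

[ronøgøf]

/ɤ/ harmonizes with /ø/ ([+round]) → [o]
/e/ harmonizes with /ø/ ([+round]) → [ø]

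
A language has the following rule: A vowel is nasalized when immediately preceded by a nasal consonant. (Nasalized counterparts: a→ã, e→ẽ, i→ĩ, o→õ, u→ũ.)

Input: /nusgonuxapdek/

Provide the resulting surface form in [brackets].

[nũsgonũxapdek]

/u/ after nasal /n/ → [ũ]
/u/ after nasal /n/ → [ũ]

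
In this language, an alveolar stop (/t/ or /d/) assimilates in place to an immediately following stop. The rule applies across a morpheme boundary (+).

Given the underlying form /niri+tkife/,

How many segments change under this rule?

/t/ before /k/ (velar) → [k]
1 segment changes.

1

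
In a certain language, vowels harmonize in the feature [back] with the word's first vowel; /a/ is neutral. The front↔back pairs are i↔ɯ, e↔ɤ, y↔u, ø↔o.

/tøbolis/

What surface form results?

[tøbølis]

/o/ harmonizes with /ø/ ([-back]) → [ø]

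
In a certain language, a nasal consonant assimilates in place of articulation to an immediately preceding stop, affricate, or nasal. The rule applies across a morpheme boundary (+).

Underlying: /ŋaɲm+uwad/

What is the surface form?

/m/ after /ɲ/ (palatal) → [ɲ]

[ŋaɲɲ+uwad]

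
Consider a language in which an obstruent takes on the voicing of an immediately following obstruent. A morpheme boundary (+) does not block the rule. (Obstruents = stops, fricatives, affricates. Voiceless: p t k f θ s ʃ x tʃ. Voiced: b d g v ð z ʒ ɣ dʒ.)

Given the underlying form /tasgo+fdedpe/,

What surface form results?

[tazgo+vdetpe]

/s/ before /g/ (voiced) → [z]
/f/ before /d/ (voiced) → [v]
/d/ before /p/ (voiceless) → [t]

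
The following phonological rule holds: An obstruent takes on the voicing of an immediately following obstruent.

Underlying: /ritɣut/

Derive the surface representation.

[ridɣut]

/t/ before /ɣ/ (voiced) → [d]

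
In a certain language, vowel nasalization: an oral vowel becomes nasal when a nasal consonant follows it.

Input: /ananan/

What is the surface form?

/a/ before nasal /n/ → [ã]
/a/ before nasal /n/ → [ã]
/a/ before nasal /n/ → [ã]

[ãnãnãn]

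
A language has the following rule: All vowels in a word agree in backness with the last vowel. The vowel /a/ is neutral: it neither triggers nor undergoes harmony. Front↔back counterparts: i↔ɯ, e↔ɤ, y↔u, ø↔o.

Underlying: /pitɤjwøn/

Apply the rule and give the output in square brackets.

/ɤ/ harmonizes with /ø/ ([-back]) → [e]

[pitejwøn]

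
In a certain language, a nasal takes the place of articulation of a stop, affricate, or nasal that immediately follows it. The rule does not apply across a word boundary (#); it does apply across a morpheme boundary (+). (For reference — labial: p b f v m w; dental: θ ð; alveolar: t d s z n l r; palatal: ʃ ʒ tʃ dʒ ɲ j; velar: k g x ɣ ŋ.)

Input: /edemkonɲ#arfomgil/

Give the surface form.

/m/ before /k/ (velar) → [ŋ]
/n/ before /ɲ/ (palatal) → [ɲ]
/m/ before /g/ (velar) → [ŋ]

[edeŋkoɲɲ#arfoŋgil]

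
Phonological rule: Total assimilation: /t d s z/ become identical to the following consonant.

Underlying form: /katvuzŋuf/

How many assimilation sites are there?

/t/ before /v/ → [v] (total assimilation)
/z/ before /ŋ/ → [ŋ] (total assimilation)
2 segments change.

2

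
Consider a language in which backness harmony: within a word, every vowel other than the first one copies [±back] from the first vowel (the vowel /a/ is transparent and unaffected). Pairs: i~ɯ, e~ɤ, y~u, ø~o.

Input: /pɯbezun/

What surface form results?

[pɯbɤzun]

/e/ harmonizes with /ɯ/ ([+back]) → [ɤ]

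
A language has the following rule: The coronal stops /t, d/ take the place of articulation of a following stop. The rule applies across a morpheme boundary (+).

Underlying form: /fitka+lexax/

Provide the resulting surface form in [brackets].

[fikka+lexax]

/t/ before /k/ (velar) → [k]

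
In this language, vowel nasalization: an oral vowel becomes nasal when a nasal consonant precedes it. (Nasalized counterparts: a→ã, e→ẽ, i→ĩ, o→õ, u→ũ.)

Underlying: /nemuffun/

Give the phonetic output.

[nẽmũffun]

/e/ after nasal /n/ → [ẽ]
/u/ after nasal /m/ → [ũ]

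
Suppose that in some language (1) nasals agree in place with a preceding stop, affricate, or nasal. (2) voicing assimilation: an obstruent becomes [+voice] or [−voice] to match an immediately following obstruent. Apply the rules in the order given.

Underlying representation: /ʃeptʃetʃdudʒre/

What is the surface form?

[ʃeptʃedʒdudʒre]

Rule 1: no segment meets the rule's conditions; no change.
After rule 1: ʃeptʃetʃdudʒre
Rule 2: /tʃ/ before /d/ (voiced) → [dʒ]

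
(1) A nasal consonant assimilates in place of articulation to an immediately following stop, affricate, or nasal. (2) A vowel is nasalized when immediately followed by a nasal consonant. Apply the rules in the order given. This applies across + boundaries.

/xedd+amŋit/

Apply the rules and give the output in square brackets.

[xedd+ãŋŋit]

Rule 1: /m/ before /ŋ/ (velar) → [ŋ]
After rule 1: xedd+aŋŋit
Rule 2: /a/ before nasal /ŋ/ → [ã]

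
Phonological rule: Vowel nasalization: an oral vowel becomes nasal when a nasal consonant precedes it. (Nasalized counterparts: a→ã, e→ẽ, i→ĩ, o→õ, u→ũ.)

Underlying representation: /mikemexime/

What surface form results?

[mĩkemẽximẽ]

/i/ after nasal /m/ → [ĩ]
/e/ after nasal /m/ → [ẽ]
/e/ after nasal /m/ → [ẽ]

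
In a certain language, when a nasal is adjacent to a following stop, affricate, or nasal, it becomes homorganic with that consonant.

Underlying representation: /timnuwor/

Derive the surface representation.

[tinnuwor]

/m/ before /n/ (alveolar) → [n]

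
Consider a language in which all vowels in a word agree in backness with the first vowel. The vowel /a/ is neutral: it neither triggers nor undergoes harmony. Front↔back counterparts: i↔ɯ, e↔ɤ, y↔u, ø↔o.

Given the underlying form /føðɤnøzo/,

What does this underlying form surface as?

[føðenøzø]

/ɤ/ harmonizes with /ø/ ([-back]) → [e]
/o/ harmonizes with /ø/ ([-back]) → [ø]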